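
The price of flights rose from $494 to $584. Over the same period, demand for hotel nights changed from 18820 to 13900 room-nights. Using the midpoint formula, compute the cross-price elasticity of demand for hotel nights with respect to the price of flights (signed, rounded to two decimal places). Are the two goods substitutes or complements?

%ΔQ_{hotel nights} = (13900 − 18820)/avg = -4920/16360 = -0.300733…
%ΔP_{flights} = (584 − 494)/avg = 90/539 = 0.166975…
E_cross = (-4920/16360) / (90/539) = -1.8010…
E_cross < 0 ⇒ the goods are complements.

-1.80; complements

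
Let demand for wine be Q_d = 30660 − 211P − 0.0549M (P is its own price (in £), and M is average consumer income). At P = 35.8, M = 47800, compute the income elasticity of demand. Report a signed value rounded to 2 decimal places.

At the given values, Q_d = 30660 − 211(35.8) − 0.0549(47800) = 20481.98.
∂Q_d/∂M = -0.0549.
E = (-0.0549) × (47800/20481.98) = -0.1281…

-0.13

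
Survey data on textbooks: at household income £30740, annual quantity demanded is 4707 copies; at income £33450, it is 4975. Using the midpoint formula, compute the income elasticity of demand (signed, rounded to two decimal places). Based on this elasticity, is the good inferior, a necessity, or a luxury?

0.66; necessity

%ΔQ = (4975 − 4707)/[( 4707 + 4975)/2] = 268/4841 = 0.055360…
%ΔIncome = (33450 − 30740)/[( 30740 + 33450)/2] = 2710/32095 = 0.084436…
E_income = (268/4841) / (2710/32095) = 0.6556…
0 < E_income < 1 ⇒ normal good, necessity.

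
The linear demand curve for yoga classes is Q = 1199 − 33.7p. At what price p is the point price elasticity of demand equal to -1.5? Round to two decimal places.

21.35

Ed = −33.7p/(1199 − 33.7p). Set this equal to -1.5:
33.7p = 1.5·(1199 − 33.7p) ⇒ 33.7p(1 + 1.5) = 1.5·1199
p = 1.5·1199 / (33.7·2.5) = 21.3471…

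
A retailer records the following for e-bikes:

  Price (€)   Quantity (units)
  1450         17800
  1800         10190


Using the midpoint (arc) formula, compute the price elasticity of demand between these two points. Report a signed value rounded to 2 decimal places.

%ΔQ = (10190 − 17800) / [(17800 + 10190)/2] = -7610/13995 = -0.543765…
%ΔP = (1800 − 1450) / [(1450 + 1800)/2] = 350/1625 = 0.215384…
Arc Ed = %ΔQ / %ΔP = (-7610/13995) / (350/1625) = -2.5246…

-2.52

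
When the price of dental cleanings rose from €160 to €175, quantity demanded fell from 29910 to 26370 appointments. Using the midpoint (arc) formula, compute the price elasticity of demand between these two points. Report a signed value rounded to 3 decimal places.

-1.405

%ΔQ = (26370 − 29910) / [(29910 + 26370)/2] = -3540/28140 = -0.125799…
%ΔP = (175 − 160) / [(160 + 175)/2] = 15/167.5 = 0.089552…
Arc Ed = %ΔQ / %ΔP = (-3540/28140) / (15/167.5) = -1.40476…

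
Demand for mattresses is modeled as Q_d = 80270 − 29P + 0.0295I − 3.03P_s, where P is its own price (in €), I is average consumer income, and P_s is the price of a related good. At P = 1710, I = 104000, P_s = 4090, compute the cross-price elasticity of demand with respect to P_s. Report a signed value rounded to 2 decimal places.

-0.58

At the given values, Q_d = 80270 − 29(1710) + 0.0295(104000) − 3.03(4090) = 21355.3.
∂Q_d/∂P_s = -3.03.
E = (-3.03) × (4090/21355.3) = -0.5803…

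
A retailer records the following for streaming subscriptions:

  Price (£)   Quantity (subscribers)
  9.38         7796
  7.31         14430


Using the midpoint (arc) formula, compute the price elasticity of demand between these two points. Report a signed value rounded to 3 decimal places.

-2.407

%ΔQ = (14430 − 7796) / [(7796 + 14430)/2] = 6634/11113 = 0.596958…
%ΔP = (7.31 − 9.38) / [(9.38 + 7.31)/2] = -2.07/8.345 = -0.248052…
Arc Ed = %ΔQ / %ΔP = (6634/11113) / (-2.07/8.345) = -2.40657…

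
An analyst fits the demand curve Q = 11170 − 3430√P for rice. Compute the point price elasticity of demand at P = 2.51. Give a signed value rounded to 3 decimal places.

-0.474

dQ/dP = −3430/(2√P) = -1082.5. At P = 2.51, Q = 5735.86.
Ed = (dQ/dP)·(P/Q) = (-1082.5) × (2.51/5735.86) = -0.47369…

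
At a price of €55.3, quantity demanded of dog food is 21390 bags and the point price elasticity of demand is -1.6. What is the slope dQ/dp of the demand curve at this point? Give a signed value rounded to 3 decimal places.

-618.879

Ed = (dQ/dp)·(p/Q) ⇒ dQ/dp = Ed·Q/p = (-1.6)·21390/55.3 = -618.87884…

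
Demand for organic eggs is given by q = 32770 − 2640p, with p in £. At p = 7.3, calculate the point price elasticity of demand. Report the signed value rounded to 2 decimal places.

-1.43

dq/dp = −2640. At p = 7.3, q = 32770 − 2640(7.3) = 13498.
Ed = (dq/dp)·(p/q) = −2640 × (7.3/13498) = -1.4277…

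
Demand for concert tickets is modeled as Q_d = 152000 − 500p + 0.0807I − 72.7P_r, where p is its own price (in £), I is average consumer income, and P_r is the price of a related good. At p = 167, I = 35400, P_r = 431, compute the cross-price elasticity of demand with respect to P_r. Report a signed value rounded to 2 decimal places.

-0.78

At the given values, Q_d = 152000 − 500(167) + 0.0807(35400) − 72.7(431) = 40023.08.
∂Q_d/∂P_r = -72.7.
E = (-72.7) × (431/40023.08) = -0.7828…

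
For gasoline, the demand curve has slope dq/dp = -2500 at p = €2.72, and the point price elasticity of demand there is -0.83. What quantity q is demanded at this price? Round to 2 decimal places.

8192.77

Ed = (dq/dp)·(p/q) ⇒ q = (dq/dp)·p/Ed = (-2500)·2.72/(-0.83) = 8192.7710…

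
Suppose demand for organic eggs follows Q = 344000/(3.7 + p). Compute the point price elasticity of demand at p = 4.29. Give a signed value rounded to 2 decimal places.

dQ/dp = −344000/(3.7 + p)² = -5388.46. At p = 4.29, Q = 43053.8.
Ed = (dQ/dp)·(p/Q) = (-5388.46) × (4.29/43053.8) = -0.5369…

-0.54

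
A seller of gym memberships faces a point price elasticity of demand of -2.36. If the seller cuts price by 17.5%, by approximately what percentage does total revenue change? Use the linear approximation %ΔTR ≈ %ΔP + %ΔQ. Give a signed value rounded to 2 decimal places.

%ΔQ ≈ Ed × %ΔP = (-2.36) × (-17.5%) = +41.3000%
%ΔTR ≈ %ΔP + %ΔQ = (-17.5%) + (+41.3000%) = +23.8000%

+23.80%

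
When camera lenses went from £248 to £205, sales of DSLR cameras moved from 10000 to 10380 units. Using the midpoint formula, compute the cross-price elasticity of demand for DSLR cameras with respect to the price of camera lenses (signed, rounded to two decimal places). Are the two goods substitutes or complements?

-0.20; complements

%ΔQ_{DSLR cameras} = (10380 − 10000)/avg = 380/10190 = 0.037291…
%ΔP_{camera lenses} = (205 − 248)/avg = -43/226.5 = -0.189845…
E_cross = (380/10190) / (-43/226.5) = -0.1964…
E_cross < 0 ⇒ the goods are complements.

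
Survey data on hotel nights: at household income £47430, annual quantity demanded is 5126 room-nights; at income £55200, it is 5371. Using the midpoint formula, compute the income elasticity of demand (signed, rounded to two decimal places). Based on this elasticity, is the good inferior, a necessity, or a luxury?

%ΔQ = (5371 − 5126)/[( 5126 + 5371)/2] = 245/5248.5 = 0.046680…
%ΔIncome = (55200 − 47430)/[( 47430 + 55200)/2] = 7770/51315 = 0.151417…
E_income = (245/5248.5) / (7770/51315) = 0.3082…
0 < E_income < 1 ⇒ normal good, necessity.

0.31; necessity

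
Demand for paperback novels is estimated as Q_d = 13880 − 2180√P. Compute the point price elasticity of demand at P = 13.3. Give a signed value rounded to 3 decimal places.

dQ_d/dP = −2180/(2√P) = -298.883. At P = 13.3, Q_d = 5929.72.
Ed = (dQ_d/dP)·(P/Q_d) = (-298.883) × (13.3/5929.72) = -0.67037…

-0.670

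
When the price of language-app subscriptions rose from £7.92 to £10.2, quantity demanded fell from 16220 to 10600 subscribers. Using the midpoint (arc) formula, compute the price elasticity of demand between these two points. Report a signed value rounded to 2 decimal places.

-1.67

%ΔQ = (10600 − 16220) / [(16220 + 10600)/2] = -5620/13410 = -0.419090…
%ΔP = (10.2 − 7.92) / [(7.92 + 10.2)/2] = 2.28/9.06 = 0.251655…
Arc Ed = %ΔQ / %ΔP = (-5620/13410) / (2.28/9.06) = -1.6653…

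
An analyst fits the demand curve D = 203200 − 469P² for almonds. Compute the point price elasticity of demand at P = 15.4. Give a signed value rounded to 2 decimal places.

dD/dP = −2·469·P = -14445.2. At P = 15.4, D = 91971.96.
Ed = (dD/dP)·(P/D) = (-14445.2) × (15.4/91971.96) = -2.4187…

-2.42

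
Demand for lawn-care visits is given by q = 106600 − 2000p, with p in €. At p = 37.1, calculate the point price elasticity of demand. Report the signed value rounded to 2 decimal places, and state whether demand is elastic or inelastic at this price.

dq/dp = −2000. At p = 37.1, q = 106600 − 2000(37.1) = 32400.
Ed = (dq/dp)·(p/q) = −2000 × (37.1/32400) = -2.2901…
|Ed| = 2.29 > 1, so demand is elastic.

-2.29; elastic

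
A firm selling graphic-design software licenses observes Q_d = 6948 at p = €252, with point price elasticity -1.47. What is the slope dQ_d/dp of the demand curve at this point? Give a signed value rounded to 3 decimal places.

-40.530

Ed = (dQ_d/dp)·(p/Q_d) ⇒ dQ_d/dp = Ed·Q_d/p = (-1.47)·6948/252 = -40.53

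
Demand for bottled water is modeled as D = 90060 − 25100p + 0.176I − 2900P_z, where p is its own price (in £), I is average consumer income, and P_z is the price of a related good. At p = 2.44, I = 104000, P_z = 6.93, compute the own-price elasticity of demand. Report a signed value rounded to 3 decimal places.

-2.266

At the given values, D = 90060 − 25100(2.44) + 0.176(104000) − 2900(6.93) = 27023.
∂D/∂p = −25100.
E = (-25100) × (2.44/27023) = -2.26636…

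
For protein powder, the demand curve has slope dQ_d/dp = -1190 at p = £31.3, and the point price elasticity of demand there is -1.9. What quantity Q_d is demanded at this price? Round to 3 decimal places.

Ed = (dQ_d/dp)·(p/Q_d) ⇒ Q_d = (dQ_d/dp)·p/Ed = (-1190)·31.3/(-1.9) = 19603.68421…

19603.684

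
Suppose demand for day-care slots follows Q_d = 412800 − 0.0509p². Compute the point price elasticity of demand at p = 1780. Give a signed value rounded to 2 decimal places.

dQ_d/dp = −2·0.0509·p = -181.204. At p = 1780, Q_d = 251528.44.
Ed = (dQ_d/dp)·(p/Q_d) = (-181.204) × (1780/251528.44) = -1.2823…

-1.28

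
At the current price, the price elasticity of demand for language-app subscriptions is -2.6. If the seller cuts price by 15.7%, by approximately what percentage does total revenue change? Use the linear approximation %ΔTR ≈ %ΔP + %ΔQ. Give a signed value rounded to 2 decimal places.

%ΔQ ≈ Ed × %ΔP = (-2.6) × (-15.7%) = +40.8200%
%ΔTR ≈ %ΔP + %ΔQ = (-15.7%) + (+40.8200%) = +25.1200%

+25.12%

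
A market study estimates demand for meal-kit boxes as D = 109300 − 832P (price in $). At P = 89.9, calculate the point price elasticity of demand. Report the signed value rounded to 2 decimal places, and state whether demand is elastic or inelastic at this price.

-2.17; elastic

dD/dP = −832. At P = 89.9, D = 109300 − 832(89.9) = 34503.2.
Ed = (dD/dP)·(P/D) = −832 × (89.9/34503.2) = -2.1678…
|Ed| = 2.17 > 1, so demand is elastic.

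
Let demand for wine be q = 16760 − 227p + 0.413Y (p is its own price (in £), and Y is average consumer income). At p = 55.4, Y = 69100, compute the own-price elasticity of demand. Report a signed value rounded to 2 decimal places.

At the given values, q = 16760 − 227(55.4) + 0.413(69100) = 32722.5.
∂q/∂p = −227.
E = (-227) × (55.4/32722.5) = -0.3843…

-0.38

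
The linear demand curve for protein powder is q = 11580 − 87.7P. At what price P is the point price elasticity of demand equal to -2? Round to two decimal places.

Ed = −87.7P/(11580 − 87.7P). Set this equal to -2:
87.7P = 2·(11580 − 87.7P) ⇒ 87.7P(1 + 2) = 2·11580
P = 2·11580 / (87.7·3) = 88.0273…

88.03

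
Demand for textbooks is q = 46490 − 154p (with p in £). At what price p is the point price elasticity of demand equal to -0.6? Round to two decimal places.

113.21

Ed = −154p/(46490 − 154p). Set this equal to -0.6:
154p = 0.6·(46490 − 154p) ⇒ 154p(1 + 0.6) = 0.6·46490
p = 0.6·46490 / (154·1.6) = 113.2061…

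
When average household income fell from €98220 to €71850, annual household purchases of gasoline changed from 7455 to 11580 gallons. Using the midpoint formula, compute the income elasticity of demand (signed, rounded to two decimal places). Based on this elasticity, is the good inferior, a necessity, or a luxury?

%ΔQ = (11580 − 7455)/[( 7455 + 11580)/2] = 4125/9517.5 = 0.433412…
%ΔIncome = (71850 − 98220)/[( 98220 + 71850)/2] = -26370/85035 = -0.310107…
E_income = (4125/9517.5) / (-26370/85035) = -1.3976…
E_income < 0 ⇒ inferior good.

-1.40; inferior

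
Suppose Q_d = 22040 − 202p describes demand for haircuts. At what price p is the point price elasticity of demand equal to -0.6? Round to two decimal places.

Ed = −202p/(22040 − 202p). Set this equal to -0.6:
202p = 0.6·(22040 − 202p) ⇒ 202p(1 + 0.6) = 0.6·22040
p = 0.6·22040 / (202·1.6) = 40.9158…

40.92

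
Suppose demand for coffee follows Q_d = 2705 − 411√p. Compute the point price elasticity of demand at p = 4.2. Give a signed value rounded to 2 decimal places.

dQ_d/dp = −411/(2√p) = -100.274. At p = 4.2, Q_d = 1862.7.
Ed = (dQ_d/dp)·(p/Q_d) = (-100.274) × (4.2/1862.7) = -0.2260…

-0.23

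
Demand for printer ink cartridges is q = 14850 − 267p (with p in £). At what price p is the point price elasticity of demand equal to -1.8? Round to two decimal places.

35.75

Ed = −267p/(14850 − 267p). Set this equal to -1.8:
267p = 1.8·(14850 − 267p) ⇒ 267p(1 + 1.8) = 1.8·14850
p = 1.8·14850 / (267·2.8) = 35.7544…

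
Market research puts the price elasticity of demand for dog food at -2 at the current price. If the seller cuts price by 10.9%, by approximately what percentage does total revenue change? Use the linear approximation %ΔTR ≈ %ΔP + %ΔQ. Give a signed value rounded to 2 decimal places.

%ΔQ ≈ Ed × %ΔP = (-2) × (-10.9%) = +21.8000%
%ΔTR ≈ %ΔP + %ΔQ = (-10.9%) + (+21.8000%) = +10.9000%

+10.90%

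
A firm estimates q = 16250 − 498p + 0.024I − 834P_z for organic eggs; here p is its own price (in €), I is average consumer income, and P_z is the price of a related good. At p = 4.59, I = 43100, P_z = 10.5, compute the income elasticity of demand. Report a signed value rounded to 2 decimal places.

0.17

At the given values, q = 16250 − 498(4.59) + 0.024(43100) − 834(10.5) = 6241.58.
∂q/∂I = 0.024.
E = (0.024) × (43100/6241.58) = 0.1657…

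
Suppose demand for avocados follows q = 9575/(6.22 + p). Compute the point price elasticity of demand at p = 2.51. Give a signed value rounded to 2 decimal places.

-0.29

dq/dp = −9575/(6.22 + p)² = -125.635. At p = 2.51, q = 1096.79.
Ed = (dq/dp)·(p/q) = (-125.635) × (2.51/1096.79) = -0.2875…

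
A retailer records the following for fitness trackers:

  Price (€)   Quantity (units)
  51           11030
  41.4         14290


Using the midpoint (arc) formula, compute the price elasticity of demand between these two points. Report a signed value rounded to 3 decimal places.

-1.239

%ΔQ = (14290 − 11030) / [(11030 + 14290)/2] = 3260/12660 = 0.257503…
%ΔP = (41.4 − 51) / [(51 + 41.4)/2] = -9.6/46.2 = -0.207792…
Arc Ed = %ΔQ / %ΔP = (3260/12660) / (-9.6/46.2) = -1.23923…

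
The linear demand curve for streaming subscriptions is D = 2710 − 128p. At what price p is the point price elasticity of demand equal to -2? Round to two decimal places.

14.11

Ed = −128p/(2710 − 128p). Set this equal to -2:
128p = 2·(2710 − 128p) ⇒ 128p(1 + 2) = 2·2710
p = 2·2710 / (128·3) = 14.1145…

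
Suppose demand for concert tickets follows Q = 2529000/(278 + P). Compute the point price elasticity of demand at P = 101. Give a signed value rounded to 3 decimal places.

-0.266

dQ/dP = −2529000/(278 + P)² = -17.6064. At P = 101, Q = 6672.82.
Ed = (dQ/dP)·(P/Q) = (-17.6064) × (101/6672.82) = -0.26649…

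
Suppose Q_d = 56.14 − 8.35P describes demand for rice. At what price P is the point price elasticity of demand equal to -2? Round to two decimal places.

Ed = −8.35P/(56.14 − 8.35P). Set this equal to -2:
8.35P = 2·(56.14 − 8.35P) ⇒ 8.35P(1 + 2) = 2·56.14
P = 2·56.14 / (8.35·3) = 4.4822…

4.48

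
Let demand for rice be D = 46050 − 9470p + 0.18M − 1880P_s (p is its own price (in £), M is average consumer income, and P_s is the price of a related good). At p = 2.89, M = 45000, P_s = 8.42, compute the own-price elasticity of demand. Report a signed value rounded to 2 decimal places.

At the given values, D = 46050 − 9470(2.89) + 0.18(45000) − 1880(8.42) = 10952.1.
∂D/∂p = −9470.
E = (-9470) × (2.89/10952.1) = -2.4989…

-2.50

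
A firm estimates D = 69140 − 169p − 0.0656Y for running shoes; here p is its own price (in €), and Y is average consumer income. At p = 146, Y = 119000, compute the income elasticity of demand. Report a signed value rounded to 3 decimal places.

-0.213

At the given values, D = 69140 − 169(146) − 0.0656(119000) = 36659.6.
∂D/∂Y = -0.0656.
E = (-0.0656) × (119000/36659.6) = -0.21294…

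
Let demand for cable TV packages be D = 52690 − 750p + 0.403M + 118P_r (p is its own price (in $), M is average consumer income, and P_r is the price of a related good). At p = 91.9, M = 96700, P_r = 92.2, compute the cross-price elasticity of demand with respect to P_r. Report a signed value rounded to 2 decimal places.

0.32

At the given values, D = 52690 − 750(91.9) + 0.403(96700) + 118(92.2) = 33614.7.
∂D/∂P_r = 118.
E = (118) × (92.2/33614.7) = 0.3236…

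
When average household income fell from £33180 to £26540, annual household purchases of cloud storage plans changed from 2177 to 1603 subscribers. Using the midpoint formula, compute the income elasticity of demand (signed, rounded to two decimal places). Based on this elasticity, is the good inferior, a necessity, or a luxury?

%ΔQ = (1603 − 2177)/[( 2177 + 1603)/2] = -574/1890 = -0.303703…
%ΔIncome = (26540 − 33180)/[( 33180 + 26540)/2] = -6640/29860 = -0.222371…
E_income = (-574/1890) / (-6640/29860) = 1.3657…
E_income > 1 ⇒ normal good, luxury.

1.37; luxury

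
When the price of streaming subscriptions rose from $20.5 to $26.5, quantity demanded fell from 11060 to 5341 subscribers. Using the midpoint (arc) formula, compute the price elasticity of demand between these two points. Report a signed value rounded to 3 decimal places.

-2.731

%ΔQ = (5341 − 11060) / [(11060 + 5341)/2] = -5719/8200.5 = -0.697396…
%ΔP = (26.5 − 20.5) / [(20.5 + 26.5)/2] = 6/23.5 = 0.255319…
Arc Ed = %ΔQ / %ΔP = (-5719/8200.5) / (6/23.5) = -2.73146…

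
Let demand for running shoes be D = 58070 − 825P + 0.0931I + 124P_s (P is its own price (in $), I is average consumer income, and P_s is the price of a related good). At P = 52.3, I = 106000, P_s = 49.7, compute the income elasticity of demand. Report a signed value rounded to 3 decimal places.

0.319

At the given values, D = 58070 − 825(52.3) + 0.0931(106000) + 124(49.7) = 30953.9.
∂D/∂I = 0.0931.
E = (0.0931) × (106000/30953.9) = 0.31881…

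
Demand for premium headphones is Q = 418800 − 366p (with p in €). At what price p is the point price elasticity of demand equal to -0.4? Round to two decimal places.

Ed = −366p/(418800 − 366p). Set this equal to -0.4:
366p = 0.4·(418800 − 366p) ⇒ 366p(1 + 0.4) = 0.4·418800
p = 0.4·418800 / (366·1.4) = 326.9320…

326.93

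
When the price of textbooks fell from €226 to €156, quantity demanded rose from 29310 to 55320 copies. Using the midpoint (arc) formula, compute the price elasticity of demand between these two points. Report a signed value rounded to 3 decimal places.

-1.677

%ΔQ = (55320 − 29310) / [(29310 + 55320)/2] = 26010/42315 = 0.614675…
%ΔP = (156 − 226) / [(226 + 156)/2] = -70/191 = -0.366492…
Arc Ed = %ΔQ / %ΔP = (26010/42315) / (-70/191) = -1.67718…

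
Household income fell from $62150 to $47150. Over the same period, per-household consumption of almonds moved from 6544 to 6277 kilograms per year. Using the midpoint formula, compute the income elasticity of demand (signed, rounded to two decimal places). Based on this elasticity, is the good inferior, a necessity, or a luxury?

0.15; necessity

%ΔQ = (6277 − 6544)/[( 6544 + 6277)/2] = -267/6410.5 = -0.041650…
%ΔIncome = (47150 − 62150)/[( 62150 + 47150)/2] = -15000/54650 = -0.274473…
E_income = (-267/6410.5) / (-15000/54650) = 0.1517…
0 < E_income < 1 ⇒ normal good, necessity.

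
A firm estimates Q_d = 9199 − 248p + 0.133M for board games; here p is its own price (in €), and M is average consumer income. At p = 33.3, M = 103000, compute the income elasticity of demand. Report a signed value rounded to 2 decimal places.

At the given values, Q_d = 9199 − 248(33.3) + 0.133(103000) = 14639.6.
∂Q_d/∂M = 0.133.
E = (0.133) × (103000/14639.6) = 0.9357…

0.94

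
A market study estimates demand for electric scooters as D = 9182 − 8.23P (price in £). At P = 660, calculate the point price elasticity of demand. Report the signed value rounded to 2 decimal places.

-1.45

dD/dP = −8.23. At P = 660, D = 9182 − 8.23(660) = 3750.2.
Ed = (dD/dP)·(P/D) = −8.23 × (660/3750.2) = -1.4484…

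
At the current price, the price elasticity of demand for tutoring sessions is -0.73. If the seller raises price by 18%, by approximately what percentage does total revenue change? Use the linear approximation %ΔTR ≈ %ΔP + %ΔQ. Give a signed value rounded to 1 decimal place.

+4.9%

%ΔQ ≈ Ed × %ΔP = (-0.73) × (+18%) = -13.1400%
%ΔTR ≈ %ΔP + %ΔQ = (+18%) + (-13.1400%) = +4.8600%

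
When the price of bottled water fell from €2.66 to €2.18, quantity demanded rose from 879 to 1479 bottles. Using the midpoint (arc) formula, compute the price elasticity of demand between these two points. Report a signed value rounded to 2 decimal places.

%ΔQ = (1479 − 879) / [(879 + 1479)/2] = 600/1179 = 0.508905…
%ΔP = (2.18 − 2.66) / [(2.66 + 2.18)/2] = -0.48/2.42 = -0.198347…
Arc Ed = %ΔQ / %ΔP = (600/1179) / (-0.48/2.42) = -2.5657…

-2.57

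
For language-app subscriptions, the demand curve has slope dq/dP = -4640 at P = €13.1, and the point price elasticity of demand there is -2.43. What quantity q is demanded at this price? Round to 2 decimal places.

25013.99

Ed = (dq/dP)·(P/q) ⇒ q = (dq/dP)·P/Ed = (-4640)·13.1/(-2.43) = 25013.9917…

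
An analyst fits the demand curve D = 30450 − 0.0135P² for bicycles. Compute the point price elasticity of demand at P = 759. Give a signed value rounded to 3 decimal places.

-0.686

dD/dP = −2·0.0135·P = -20.493. At P = 759, D = 22672.9065.
Ed = (dD/dP)·(P/D) = (-20.493) × (759/22672.9065) = -0.68602…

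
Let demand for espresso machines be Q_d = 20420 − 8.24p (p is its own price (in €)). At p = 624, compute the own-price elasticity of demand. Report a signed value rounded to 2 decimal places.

At the given values, Q_d = 20420 − 8.24(624) = 15278.24.
∂Q_d/∂p = −8.24.
E = (-8.24) × (624/15278.24) = -0.3365…

-0.34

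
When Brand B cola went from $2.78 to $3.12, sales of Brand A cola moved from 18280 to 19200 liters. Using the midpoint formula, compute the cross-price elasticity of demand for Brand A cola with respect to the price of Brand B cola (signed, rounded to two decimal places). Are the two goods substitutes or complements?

0.43; substitutes

%ΔQ_{Brand A cola} = (19200 − 18280)/avg = 920/18740 = 0.049092…
%ΔP_{Brand B cola} = (3.12 − 2.78)/avg = 0.34/2.95 = 0.115254…
E_cross = (920/18740) / (0.34/2.95) = 0.4259…
E_cross > 0 ⇒ the goods are substitutes.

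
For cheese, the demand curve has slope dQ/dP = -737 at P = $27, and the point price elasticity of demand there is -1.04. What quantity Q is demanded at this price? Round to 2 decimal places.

19133.65

Ed = (dQ/dP)·(P/Q) ⇒ Q = (dQ/dP)·P/Ed = (-737)·27/(-1.04) = 19133.6538…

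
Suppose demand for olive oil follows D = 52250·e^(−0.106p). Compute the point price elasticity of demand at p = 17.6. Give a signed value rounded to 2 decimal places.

dD/dp = −0.106·D = -857.378. At p = 17.6, D = 8088.47.
Ed = (dD/dp)·(p/D) = (-857.378) × (17.6/8088.47) = -1.8656

-1.87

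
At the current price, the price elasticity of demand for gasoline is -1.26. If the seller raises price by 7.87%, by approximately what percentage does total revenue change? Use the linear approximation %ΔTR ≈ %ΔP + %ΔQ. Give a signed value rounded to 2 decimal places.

-2.05%

%ΔQ ≈ Ed × %ΔP = (-1.26) × (+7.87%) = -9.9162%
%ΔTR ≈ %ΔP + %ΔQ = (+7.87%) + (-9.9162%) = -2.0462%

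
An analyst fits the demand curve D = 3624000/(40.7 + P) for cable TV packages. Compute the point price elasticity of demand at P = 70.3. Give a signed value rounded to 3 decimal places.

dD/dP = −3624000/(40.7 + P)² = -294.132. At P = 70.3, D = 32648.6.
Ed = (dD/dP)·(P/D) = (-294.132) × (70.3/32648.6) = -0.63333…

-0.633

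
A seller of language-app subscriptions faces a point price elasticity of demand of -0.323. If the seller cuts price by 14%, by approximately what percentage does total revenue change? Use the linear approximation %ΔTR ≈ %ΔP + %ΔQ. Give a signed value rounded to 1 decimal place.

-9.5%

%ΔQ ≈ Ed × %ΔP = (-0.323) × (-14%) = +4.5220%
%ΔTR ≈ %ΔP + %ΔQ = (-14%) + (+4.5220%) = -9.4780%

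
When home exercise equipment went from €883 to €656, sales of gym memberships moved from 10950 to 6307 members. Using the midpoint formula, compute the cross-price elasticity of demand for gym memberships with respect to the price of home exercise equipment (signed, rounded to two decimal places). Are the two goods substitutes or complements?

1.82; substitutes

%ΔQ_{gym memberships} = (6307 − 10950)/avg = -4643/8628.5 = -0.538100…
%ΔP_{home exercise equipment} = (656 − 883)/avg = -227/769.5 = -0.294996…
E_cross = (-4643/8628.5) / (-227/769.5) = 1.8240…
E_cross > 0 ⇒ the goods are substitutes.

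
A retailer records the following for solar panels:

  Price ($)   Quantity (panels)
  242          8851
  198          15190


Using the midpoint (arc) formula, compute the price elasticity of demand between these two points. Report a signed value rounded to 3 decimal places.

%ΔQ = (15190 − 8851) / [(8851 + 15190)/2] = 6339/12020.5 = 0.527349…
%ΔP = (198 − 242) / [(242 + 198)/2] = -44/220 = -0.2
Arc Ed = %ΔQ / %ΔP = (6339/12020.5) / (-44/220) = -2.63674…

-2.637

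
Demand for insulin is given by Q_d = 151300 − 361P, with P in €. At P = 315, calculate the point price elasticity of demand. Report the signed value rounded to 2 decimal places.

dQ_d/dP = −361. At P = 315, Q_d = 151300 − 361(315) = 37585.
Ed = (dQ_d/dP)·(P/Q_d) = −361 × (315/37585) = -3.0255…

-3.03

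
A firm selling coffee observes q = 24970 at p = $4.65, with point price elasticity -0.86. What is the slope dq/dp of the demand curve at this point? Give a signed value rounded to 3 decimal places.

Ed = (dq/dp)·(p/q) ⇒ dq/dp = Ed·q/p = (-0.86)·24970/4.65 = -4618.10752…

-4618.108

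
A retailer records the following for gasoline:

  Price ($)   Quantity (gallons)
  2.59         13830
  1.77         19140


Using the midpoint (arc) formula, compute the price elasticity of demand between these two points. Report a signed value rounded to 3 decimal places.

-0.856

%ΔQ = (19140 − 13830) / [(13830 + 19140)/2] = 5310/16485 = 0.322111…
%ΔP = (1.77 − 2.59) / [(2.59 + 1.77)/2] = -0.82/2.18 = -0.376146…
Arc Ed = %ΔQ / %ΔP = (5310/16485) / (-0.82/2.18) = -0.85634…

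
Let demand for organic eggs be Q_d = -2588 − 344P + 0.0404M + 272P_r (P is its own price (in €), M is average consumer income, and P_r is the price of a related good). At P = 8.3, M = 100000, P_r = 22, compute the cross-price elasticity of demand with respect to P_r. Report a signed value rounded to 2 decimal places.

At the given values, Q_d = -2588 − 344(8.3) + 0.0404(100000) + 272(22) = 4580.8.
∂Q_d/∂P_r = 272.
E = (272) × (22/4580.8) = 1.3063…

1.31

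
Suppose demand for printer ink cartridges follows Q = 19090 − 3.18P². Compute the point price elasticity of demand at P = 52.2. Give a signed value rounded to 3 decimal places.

-1.662

dQ/dP = −2·3.18·P = -331.992. At P = 52.2, Q = 10425.0088.
Ed = (dQ/dP)·(P/Q) = (-331.992) × (52.2/10425.0088) = -1.66234…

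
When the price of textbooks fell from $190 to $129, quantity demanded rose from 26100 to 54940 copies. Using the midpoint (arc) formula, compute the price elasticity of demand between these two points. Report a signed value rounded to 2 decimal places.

-1.86

%ΔQ = (54940 − 26100) / [(26100 + 54940)/2] = 28840/40520 = 0.711747…
%ΔP = (129 − 190) / [(190 + 129)/2] = -61/159.5 = -0.382445…
Arc Ed = %ΔQ / %ΔP = (28840/40520) / (-61/159.5) = -1.8610…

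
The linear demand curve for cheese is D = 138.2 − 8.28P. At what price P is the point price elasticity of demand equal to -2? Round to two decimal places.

Ed = −8.28P/(138.2 − 8.28P). Set this equal to -2:
8.28P = 2·(138.2 − 8.28P) ⇒ 8.28P(1 + 2) = 2·138.2
P = 2·138.2 / (8.28·3) = 11.1272…

11.13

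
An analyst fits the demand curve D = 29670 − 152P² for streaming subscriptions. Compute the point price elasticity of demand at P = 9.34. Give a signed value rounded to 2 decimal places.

dD/dP = −2·152·P = -2839.36. At P = 9.34, D = 16410.1888.
Ed = (dD/dP)·(P/D) = (-2839.36) × (9.34/16410.1888) = -1.6160…

-1.62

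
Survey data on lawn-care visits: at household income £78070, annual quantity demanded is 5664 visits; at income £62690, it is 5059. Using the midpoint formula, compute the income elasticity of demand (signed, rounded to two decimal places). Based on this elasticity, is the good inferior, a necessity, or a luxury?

0.52; necessity

%ΔQ = (5059 − 5664)/[( 5664 + 5059)/2] = -605/5361.5 = -0.112841…
%ΔIncome = (62690 − 78070)/[( 78070 + 62690)/2] = -15380/70380 = -0.218527…
E_income = (-605/5361.5) / (-15380/70380) = 0.5163…
0 < E_income < 1 ⇒ normal good, necessity.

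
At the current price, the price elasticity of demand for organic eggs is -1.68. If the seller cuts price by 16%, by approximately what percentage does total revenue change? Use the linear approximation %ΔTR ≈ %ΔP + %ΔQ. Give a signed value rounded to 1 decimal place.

%ΔQ ≈ Ed × %ΔP = (-1.68) × (-16%) = +26.8800%
%ΔTR ≈ %ΔP + %ΔQ = (-16%) + (+26.8800%) = +10.8800%

+10.9%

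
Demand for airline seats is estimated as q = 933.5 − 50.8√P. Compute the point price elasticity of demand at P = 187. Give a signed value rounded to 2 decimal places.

-1.45

dq/dP = −50.8/(2√P) = -1.85743. At P = 187, q = 238.82.
Ed = (dq/dP)·(P/q) = (-1.85743) × (187/238.82) = -1.4543…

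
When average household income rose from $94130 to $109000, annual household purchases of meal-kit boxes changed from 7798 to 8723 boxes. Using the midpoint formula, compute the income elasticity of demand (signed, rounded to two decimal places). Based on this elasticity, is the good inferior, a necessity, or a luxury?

0.76; necessity

%ΔQ = (8723 − 7798)/[( 7798 + 8723)/2] = 925/8260.5 = 0.111978…
%ΔIncome = (109000 − 94130)/[( 94130 + 109000)/2] = 14870/101565 = 0.146408…
E_income = (925/8260.5) / (14870/101565) = 0.7648…
0 < E_income < 1 ⇒ normal good, necessity.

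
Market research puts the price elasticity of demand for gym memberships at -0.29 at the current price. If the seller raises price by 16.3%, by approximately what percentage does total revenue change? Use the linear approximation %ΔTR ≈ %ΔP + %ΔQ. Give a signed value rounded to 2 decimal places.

+11.57%

%ΔQ ≈ Ed × %ΔP = (-0.29) × (+16.3%) = -4.7270%
%ΔTR ≈ %ΔP + %ΔQ = (+16.3%) + (-4.7270%) = +11.5730%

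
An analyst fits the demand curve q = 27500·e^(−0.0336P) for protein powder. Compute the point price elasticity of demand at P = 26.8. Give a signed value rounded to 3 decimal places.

-0.900

dq/dP = −0.0336·q = -375.49. At P = 26.8, q = 11175.3.
Ed = (dq/dP)·(P/q) = (-375.49) × (26.8/11175.3) = -0.90048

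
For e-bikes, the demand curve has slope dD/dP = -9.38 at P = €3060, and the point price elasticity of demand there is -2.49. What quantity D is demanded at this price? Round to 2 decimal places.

11527.23

Ed = (dD/dP)·(P/D) ⇒ D = (dD/dP)·P/Ed = (-9.38)·3060/(-2.49) = 11527.2289…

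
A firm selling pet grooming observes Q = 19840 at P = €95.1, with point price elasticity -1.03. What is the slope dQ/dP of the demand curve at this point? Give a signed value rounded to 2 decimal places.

Ed = (dQ/dP)·(P/Q) ⇒ dQ/dP = Ed·Q/P = (-1.03)·19840/95.1 = -214.8811…

-214.88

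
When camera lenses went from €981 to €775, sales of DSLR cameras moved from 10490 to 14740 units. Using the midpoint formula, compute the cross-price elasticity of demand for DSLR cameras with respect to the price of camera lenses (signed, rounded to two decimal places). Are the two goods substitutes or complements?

%ΔQ_{DSLR cameras} = (14740 − 10490)/avg = 4250/12615 = 0.336900…
%ΔP_{camera lenses} = (775 − 981)/avg = -206/878 = -0.234624…
E_cross = (4250/12615) / (-206/878) = -1.4359…
E_cross < 0 ⇒ the goods are complements.

-1.44; complements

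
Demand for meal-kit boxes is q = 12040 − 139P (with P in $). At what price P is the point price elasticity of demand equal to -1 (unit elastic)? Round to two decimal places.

Ed = −139P/(12040 − 139P). Set this equal to -1:
139P = 1·(12040 − 139P) ⇒ 139P(1 + 1) = 1·12040
P = 1·12040 / (139·2) = 43.3093…

43.31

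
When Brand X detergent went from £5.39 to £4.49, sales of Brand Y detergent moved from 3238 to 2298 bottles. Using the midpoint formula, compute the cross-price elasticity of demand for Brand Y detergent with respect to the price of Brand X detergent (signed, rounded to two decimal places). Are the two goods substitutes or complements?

1.86; substitutes

%ΔQ_{Brand Y detergent} = (2298 − 3238)/avg = -940/2768 = -0.339595…
%ΔP_{Brand X detergent} = (4.49 − 5.39)/avg = -0.9/4.94 = -0.182186…
E_cross = (-940/2768) / (-0.9/4.94) = 1.8640…
E_cross > 0 ⇒ the goods are substitutes.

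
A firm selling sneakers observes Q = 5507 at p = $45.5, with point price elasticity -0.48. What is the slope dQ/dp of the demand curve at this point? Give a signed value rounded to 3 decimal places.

-58.096

Ed = (dQ/dp)·(p/Q) ⇒ dQ/dp = Ed·Q/p = (-0.48)·5507/45.5 = -58.09582…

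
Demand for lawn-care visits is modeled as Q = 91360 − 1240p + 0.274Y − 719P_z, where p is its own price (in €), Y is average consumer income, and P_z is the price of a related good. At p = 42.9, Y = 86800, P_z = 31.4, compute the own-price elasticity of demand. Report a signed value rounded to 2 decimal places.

-1.35

At the given values, Q = 91360 − 1240(42.9) + 0.274(86800) − 719(31.4) = 39370.6.
∂Q/∂p = −1240.
E = (-1240) × (42.9/39370.6) = -1.3511…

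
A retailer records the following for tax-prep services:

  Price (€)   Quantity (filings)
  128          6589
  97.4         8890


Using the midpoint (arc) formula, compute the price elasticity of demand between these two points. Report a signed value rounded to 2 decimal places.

%ΔQ = (8890 − 6589) / [(6589 + 8890)/2] = 2301/7739.5 = 0.297306…
%ΔP = (97.4 − 128) / [(128 + 97.4)/2] = -30.6/112.7 = -0.271517…
Arc Ed = %ΔQ / %ΔP = (2301/7739.5) / (-30.6/112.7) = -1.0949…

-1.09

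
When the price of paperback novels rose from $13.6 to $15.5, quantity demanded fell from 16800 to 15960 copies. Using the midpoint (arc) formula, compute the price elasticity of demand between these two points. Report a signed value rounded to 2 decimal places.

%ΔQ = (15960 − 16800) / [(16800 + 15960)/2] = -840/16380 = -0.051282…
%ΔP = (15.5 − 13.6) / [(13.6 + 15.5)/2] = 1.9/14.55 = 0.130584…
Arc Ed = %ΔQ / %ΔP = (-840/16380) / (1.9/14.55) = -0.3927…

-0.39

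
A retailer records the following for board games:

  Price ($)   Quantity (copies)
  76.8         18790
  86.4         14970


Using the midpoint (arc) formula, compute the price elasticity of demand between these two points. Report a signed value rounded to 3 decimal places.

%ΔQ = (14970 − 18790) / [(18790 + 14970)/2] = -3820/16880 = -0.226303…
%ΔP = (86.4 − 76.8) / [(76.8 + 86.4)/2] = 9.6/81.6 = 0.117647…
Arc Ed = %ΔQ / %ΔP = (-3820/16880) / (9.6/81.6) = -1.92357…

-1.924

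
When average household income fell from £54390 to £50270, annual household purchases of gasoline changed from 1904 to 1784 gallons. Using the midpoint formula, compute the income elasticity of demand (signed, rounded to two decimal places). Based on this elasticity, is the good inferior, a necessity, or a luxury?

0.83; necessity

%ΔQ = (1784 − 1904)/[( 1904 + 1784)/2] = -120/1844 = -0.065075…
%ΔIncome = (50270 − 54390)/[( 54390 + 50270)/2] = -4120/52330 = -0.078731…
E_income = (-120/1844) / (-4120/52330) = 0.8265…
0 < E_income < 1 ⇒ normal good, necessity.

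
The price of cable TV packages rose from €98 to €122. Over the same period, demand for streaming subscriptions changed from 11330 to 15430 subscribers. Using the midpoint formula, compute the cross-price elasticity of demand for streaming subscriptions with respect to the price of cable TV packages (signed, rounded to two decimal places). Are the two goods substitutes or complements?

1.40; substitutes

%ΔQ_{streaming subscriptions} = (15430 − 11330)/avg = 4100/13380 = 0.306427…
%ΔP_{cable TV packages} = (122 − 98)/avg = 24/110 = 0.218181…
E_cross = (4100/13380) / (24/110) = 1.4044…
E_cross > 0 ⇒ the goods are substitutes.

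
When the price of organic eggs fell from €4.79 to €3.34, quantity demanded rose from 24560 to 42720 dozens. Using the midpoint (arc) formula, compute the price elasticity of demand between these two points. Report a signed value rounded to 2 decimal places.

-1.51

%ΔQ = (42720 − 24560) / [(24560 + 42720)/2] = 18160/33640 = 0.539833…
%ΔP = (3.34 − 4.79) / [(4.79 + 3.34)/2] = -1.45/4.065 = -0.356703…
Arc Ed = %ΔQ / %ΔP = (18160/33640) / (-1.45/4.065) = -1.5133…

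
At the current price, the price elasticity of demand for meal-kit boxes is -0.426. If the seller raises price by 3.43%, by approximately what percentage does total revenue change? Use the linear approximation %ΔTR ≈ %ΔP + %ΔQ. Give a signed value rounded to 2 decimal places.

%ΔQ ≈ Ed × %ΔP = (-0.426) × (+3.43%) = -1.4612%
%ΔTR ≈ %ΔP + %ΔQ = (+3.43%) + (-1.4612%) = +1.9688%

+1.97%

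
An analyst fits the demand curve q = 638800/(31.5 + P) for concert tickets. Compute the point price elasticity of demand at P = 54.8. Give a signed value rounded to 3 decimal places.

dq/dP = −638800/(31.5 + P)² = -85.7716. At P = 54.8, q = 7402.09.
Ed = (dq/dP)·(P/q) = (-85.7716) × (54.8/7402.09) = -0.63499…

-0.635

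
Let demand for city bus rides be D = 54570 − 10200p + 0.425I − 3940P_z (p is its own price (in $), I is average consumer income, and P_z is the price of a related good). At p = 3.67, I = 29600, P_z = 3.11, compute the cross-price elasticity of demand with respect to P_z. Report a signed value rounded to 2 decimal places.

At the given values, D = 54570 − 10200(3.67) + 0.425(29600) − 3940(3.11) = 17462.6.
∂D/∂P_z = -3940.
E = (-3940) × (3.11/17462.6) = -0.7016…

-0.70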